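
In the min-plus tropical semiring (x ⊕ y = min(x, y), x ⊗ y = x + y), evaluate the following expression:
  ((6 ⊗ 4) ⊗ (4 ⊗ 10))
((6 ⊗ 4) ⊗ (4 ⊗ 10)) = 24

Expand innermost to outermost. Recall ⊕ takes the minimum of its arguments and ⊗ takes their sum. Working out the expression ((6 ⊗ 4) ⊗ (4 ⊗ 10)) gives 24.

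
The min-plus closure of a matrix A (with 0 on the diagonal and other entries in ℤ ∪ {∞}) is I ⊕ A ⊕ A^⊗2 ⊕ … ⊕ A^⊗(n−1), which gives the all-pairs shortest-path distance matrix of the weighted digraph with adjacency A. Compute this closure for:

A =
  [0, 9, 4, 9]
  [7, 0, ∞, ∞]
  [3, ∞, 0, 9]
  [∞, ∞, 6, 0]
Closure =
  [0, 9, 4, 9]
  [7, 0, 11, 16]
  [3, 12, 0, 9]
  [9, 18, 6, 0]

This is the Floyd-Warshall all-pairs shortest-path computation. For each intermediate vertex k = 0, 1, …, 3, update dist[i][j] ← min(dist[i][j], dist[i][k] + dist[k][j]). The final matrix gives, for each (i, j), the minimum total weight of any directed path from i to j (possibly empty when i = j).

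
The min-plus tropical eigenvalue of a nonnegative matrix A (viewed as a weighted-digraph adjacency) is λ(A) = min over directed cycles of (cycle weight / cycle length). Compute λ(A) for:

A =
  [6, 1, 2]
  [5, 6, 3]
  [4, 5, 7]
λ(A) = 8/3

Enumerate directed cycles and compute their means (weight / length). Sample:
  cycle 0 → 0: weight = 6, length = 1, mean = 6/1 ≈ 6.000
  cycle 1 → 1: weight = 6, length = 1, mean = 6/1 ≈ 6.000
  cycle 2 → 2: weight = 7, length = 1, mean = 7/1 ≈ 7.000
  cycle 0 → 1 → 0: weight = 6, length = 2, mean = 6/2 ≈ 3.000
  cycle 0 → 2 → 0: weight = 6, length = 2, mean = 6/2 ≈ 3.000
  cycle 1 → 0 → 1: weight = 6, length = 2, mean = 6/2 ≈ 3.000
Minimum mean = 2.667, attained e.g. along the cycle 0 → 1 → 2 → 0 with weight 8 and length 3. So λ(A) = 8/3 = 8/3.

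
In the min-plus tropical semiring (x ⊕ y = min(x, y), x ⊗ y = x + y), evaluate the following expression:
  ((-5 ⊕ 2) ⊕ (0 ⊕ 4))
((-5 ⊕ 2) ⊕ (0 ⊕ 4)) = -5

Expand innermost to outermost. Recall ⊕ takes the minimum of its arguments and ⊗ takes their sum. Working out the expression ((-5 ⊕ 2) ⊕ (0 ⊕ 4)) gives -5.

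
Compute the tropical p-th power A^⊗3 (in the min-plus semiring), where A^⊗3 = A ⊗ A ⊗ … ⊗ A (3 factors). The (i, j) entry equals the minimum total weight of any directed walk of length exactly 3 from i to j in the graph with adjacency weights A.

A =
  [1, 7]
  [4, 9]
A^⊗3 =
  [3, 9]
  [6, 12]

Each entry (A^⊗3)_ij equals the minimum over all length-3 walks i = v_0 → v_1 → … → v_3 = j of Σ_t A[v_t][v_{t+1}]. For example, for (i, j) = (0, 1) we minimise over 4 possible intermediate vertex sequences; the minimum is 9, attained along the walk 0 → 0 → 0 → 1.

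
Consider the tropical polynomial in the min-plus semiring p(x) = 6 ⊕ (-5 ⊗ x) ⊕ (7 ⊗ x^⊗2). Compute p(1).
p(1) = -4

A tropical monomial a ⊗ x^⊗i evaluates to a + i · x. Evaluating each term at x = 1:
  Term 0 contributes 6 + 0 · 1 = 6
  Term 1 contributes -5 + 1 · 1 = -4
  Term 2 contributes 7 + 2 · 1 = 9
p(1) = ⊕ of these = min[6, -4, 9] = -4.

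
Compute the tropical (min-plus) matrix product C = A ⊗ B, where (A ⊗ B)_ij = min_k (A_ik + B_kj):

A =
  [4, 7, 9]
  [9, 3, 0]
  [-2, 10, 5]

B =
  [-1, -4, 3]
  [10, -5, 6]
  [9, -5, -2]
A ⊗ B =
  [3, 0, 7]
  [8, -5, -2]
  [-3, -6, 1]

Apply the min-plus product entry-by-entry:
  C[0][0] = min over k of (A[0][0] + B[0][0] = 4 + -1 = 3, A[0][1] + B[1][0] = 7 + 10 = 17, A[0][2] + B[2][0] = 9 + 9 = 18) = 3 (attained at k = 0)
  C[0][1] = min over k of (A[0][0] + B[0][1] = 4 + -4 = 0, A[0][1] + B[1][1] = 7 + -5 = 2, A[0][2] + B[2][1] = 9 + -5 = 4) = 0 (attained at k = 0)
  C[0][2] = min over k of (A[0][0] + B[0][2] = 4 + 3 = 7, A[0][1] + B[1][2] = 7 + 6 = 13, A[0][2] + B[2][2] = 9 + -2 = 7) = 7 (attained at k = 0)
  C[1][0] = min over k of (A[1][0] + B[0][0] = 9 + -1 = 8, A[1][1] + B[1][0] = 3 + 10 = 13, A[1][2] + B[2][0] = 0 + 9 = 9) = 8 (attained at k = 0)
  C[1][1] = min over k of (A[1][0] + B[0][1] = 9 + -4 = 5, A[1][1] + B[1][1] = 3 + -5 = -2, A[1][2] + B[2][1] = 0 + -5 = -5) = -5 (attained at k = 2)
  C[1][2] = min over k of (A[1][0] + B[0][2] = 9 + 3 = 12, A[1][1] + B[1][2] = 3 + 6 = 9, A[1][2] + B[2][2] = 0 + -2 = -2) = -2 (attained at k = 2)
  C[2][0] = min over k of (A[2][0] + B[0][0] = -2 + -1 = -3, A[2][1] + B[1][0] = 10 + 10 = 20, A[2][2] + B[2][0] = 5 + 9 = 14) = -3 (attained at k = 0)
  C[2][1] = min over k of (A[2][0] + B[0][1] = -2 + -4 = -6, A[2][1] + B[1][1] = 10 + -5 = 5, A[2][2] + B[2][1] = 5 + -5 = 0) = -6 (attained at k = 0)
  C[2][2] = min over k of (A[2][0] + B[0][2] = -2 + 3 = 1, A[2][1] + B[1][2] = 10 + 6 = 16, A[2][2] + B[2][2] = 5 + -2 = 3) = 1 (attained at k = 0)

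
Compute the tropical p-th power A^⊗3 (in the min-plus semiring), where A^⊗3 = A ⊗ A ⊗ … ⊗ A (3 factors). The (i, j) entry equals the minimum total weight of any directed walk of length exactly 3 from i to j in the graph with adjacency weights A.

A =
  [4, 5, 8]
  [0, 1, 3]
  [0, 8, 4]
A^⊗3 =
  [6, 7, 9]
  [2, 3, 5]
  [5, 6, 8]

Each entry (A^⊗3)_ij equals the minimum over all length-3 walks i = v_0 → v_1 → … → v_3 = j of Σ_t A[v_t][v_{t+1}]. For example, for (i, j) = (0, 2) we minimise over 9 possible intermediate vertex sequences; the minimum is 9, attained along the walk 0 → 1 → 1 → 2.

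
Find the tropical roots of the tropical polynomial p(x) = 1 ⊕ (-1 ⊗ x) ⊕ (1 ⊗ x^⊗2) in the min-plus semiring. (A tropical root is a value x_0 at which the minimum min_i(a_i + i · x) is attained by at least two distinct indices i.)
Roots: {-2, 2}

Each tropical root is a break point of the lower envelope of the lines y = a_i + i · x (there are 3 lines, with slopes 0, 1, ..., 2). Only the lines that attain the minimum somewhere contribute to roots; other lines are dominated. Here the surviving (envelope) indices are i = 2, i = 1, i = 0.
Intersections between consecutive envelope lines give the roots: for adjacent envelope indices i < j the intersection is x = (a_i − a_j) / (j − i). Reading off the sorted break points: {-2, 2}.
Verification: at each break x_0, at least two indices attain the minimum of min_i(a_i + i · x_0).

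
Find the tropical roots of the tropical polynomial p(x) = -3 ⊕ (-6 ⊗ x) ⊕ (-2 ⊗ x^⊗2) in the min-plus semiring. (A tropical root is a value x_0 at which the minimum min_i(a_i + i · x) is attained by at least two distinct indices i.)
Roots: {-4, 3}

Each tropical root is a break point of the lower envelope of the lines y = a_i + i · x (there are 3 lines, with slopes 0, 1, ..., 2). Only the lines that attain the minimum somewhere contribute to roots; other lines are dominated. Here the surviving (envelope) indices are i = 2, i = 1, i = 0.
Intersections between consecutive envelope lines give the roots: for adjacent envelope indices i < j the intersection is x = (a_i − a_j) / (j − i). Reading off the sorted break points: {-4, 3}.
Verification: at each break x_0, at least two indices attain the minimum of min_i(a_i + i · x_0).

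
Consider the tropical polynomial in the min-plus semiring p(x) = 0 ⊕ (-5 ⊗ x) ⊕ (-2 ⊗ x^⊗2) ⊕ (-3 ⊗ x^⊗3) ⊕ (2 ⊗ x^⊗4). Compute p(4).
p(4) = -1

A tropical monomial a ⊗ x^⊗i evaluates to a + i · x. Evaluating each term at x = 4:
  Term 0 contributes 0 + 0 · 4 = 0
  Term 1 contributes -5 + 1 · 4 = -1
  Term 2 contributes -2 + 2 · 4 = 6
  Term 3 contributes -3 + 3 · 4 = 9
  Term 4 contributes 2 + 4 · 4 = 18
p(4) = ⊕ of these = min[0, -1, 6, 9, 18] = -1.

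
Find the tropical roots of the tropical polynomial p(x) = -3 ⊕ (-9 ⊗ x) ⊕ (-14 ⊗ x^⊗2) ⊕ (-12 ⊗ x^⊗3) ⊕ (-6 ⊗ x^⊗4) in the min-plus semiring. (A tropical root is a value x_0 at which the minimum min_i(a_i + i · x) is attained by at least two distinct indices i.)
Roots: {-6, -2, 5, 6}

Each tropical root is a break point of the lower envelope of the lines y = a_i + i · x (there are 5 lines, with slopes 0, 1, ..., 4). Only the lines that attain the minimum somewhere contribute to roots; other lines are dominated. Here the surviving (envelope) indices are i = 4, i = 3, i = 2, i = 1, i = 0.
Intersections between consecutive envelope lines give the roots: for adjacent envelope indices i < j the intersection is x = (a_i − a_j) / (j − i). Reading off the sorted break points: {-6, -2, 5, 6}.
Verification: at each break x_0, at least two indices attain the minimum of min_i(a_i + i · x_0).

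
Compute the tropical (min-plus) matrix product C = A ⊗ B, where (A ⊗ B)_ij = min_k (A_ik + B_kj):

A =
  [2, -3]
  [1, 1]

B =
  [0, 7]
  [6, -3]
A ⊗ B =
  [2, -6]
  [1, -2]

Apply the min-plus product entry-by-entry:
  C[0][0] = min over k of (A[0][0] + B[0][0] = 2 + 0 = 2, A[0][1] + B[1][0] = -3 + 6 = 3) = 2 (attained at k = 0)
  C[0][1] = min over k of (A[0][0] + B[0][1] = 2 + 7 = 9, A[0][1] + B[1][1] = -3 + -3 = -6) = -6 (attained at k = 1)
  C[1][0] = min over k of (A[1][0] + B[0][0] = 1 + 0 = 1, A[1][1] + B[1][0] = 1 + 6 = 7) = 1 (attained at k = 0)
  C[1][1] = min over k of (A[1][0] + B[0][1] = 1 + 7 = 8, A[1][1] + B[1][1] = 1 + -3 = -2) = -2 (attained at k = 1)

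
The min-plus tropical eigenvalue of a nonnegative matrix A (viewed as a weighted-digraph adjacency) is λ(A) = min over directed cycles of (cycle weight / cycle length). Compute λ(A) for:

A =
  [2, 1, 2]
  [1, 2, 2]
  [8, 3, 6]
λ(A) = 1

Enumerate directed cycles and compute their means (weight / length). Sample:
  cycle 0 → 0: weight = 2, length = 1, mean = 2/1 ≈ 2.000
  cycle 1 → 1: weight = 2, length = 1, mean = 2/1 ≈ 2.000
  cycle 2 → 2: weight = 6, length = 1, mean = 6/1 ≈ 6.000
  cycle 0 → 1 → 0: weight = 2, length = 2, mean = 2/2 ≈ 1.000
  cycle 0 → 2 → 0: weight = 10, length = 2, mean = 10/2 ≈ 5.000
  cycle 1 → 0 → 1: weight = 2, length = 2, mean = 2/2 ≈ 1.000
Minimum mean = 1.000, attained e.g. along the cycle 0 → 1 → 0 with weight 2 and length 2. So λ(A) = 2/2 = 1.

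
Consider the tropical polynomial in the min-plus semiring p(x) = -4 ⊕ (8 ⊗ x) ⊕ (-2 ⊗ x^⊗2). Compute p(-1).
p(-1) = -4

A tropical monomial a ⊗ x^⊗i evaluates to a + i · x. Evaluating each term at x = -1:
  Term 0 contributes -4 + 0 · -1 = -4
  Term 1 contributes 8 + 1 · -1 = 7
  Term 2 contributes -2 + 2 · -1 = -4
p(-1) = ⊕ of these = min[-4, 7, -4] = -4.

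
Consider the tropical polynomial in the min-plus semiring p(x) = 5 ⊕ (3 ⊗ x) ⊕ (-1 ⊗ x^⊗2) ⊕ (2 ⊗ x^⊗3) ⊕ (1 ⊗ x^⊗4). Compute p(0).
p(0) = -1

A tropical monomial a ⊗ x^⊗i evaluates to a + i · x. Evaluating each term at x = 0:
  Term 0 contributes 5 + 0 · 0 = 5
  Term 1 contributes 3 + 1 · 0 = 3
  Term 2 contributes -1 + 2 · 0 = -1
  Term 3 contributes 2 + 3 · 0 = 2
  Term 4 contributes 1 + 4 · 0 = 1
p(0) = ⊕ of these = min[5, 3, -1, 2, 1] = -1.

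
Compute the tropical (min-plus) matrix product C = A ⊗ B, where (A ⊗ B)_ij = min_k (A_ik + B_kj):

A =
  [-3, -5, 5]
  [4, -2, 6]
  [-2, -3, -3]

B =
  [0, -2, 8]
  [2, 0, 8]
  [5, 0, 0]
A ⊗ B =
  [-3, -5, 3]
  [0, -2, 6]
  [-2, -4, -3]

Apply the min-plus product entry-by-entry:
  C[0][0] = min over k of (A[0][0] + B[0][0] = -3 + 0 = -3, A[0][1] + B[1][0] = -5 + 2 = -3, A[0][2] + B[2][0] = 5 + 5 = 10) = -3 (attained at k = 0)
  C[0][1] = min over k of (A[0][0] + B[0][1] = -3 + -2 = -5, A[0][1] + B[1][1] = -5 + 0 = -5, A[0][2] + B[2][1] = 5 + 0 = 5) = -5 (attained at k = 0)
  C[0][2] = min over k of (A[0][0] + B[0][2] = -3 + 8 = 5, A[0][1] + B[1][2] = -5 + 8 = 3, A[0][2] + B[2][2] = 5 + 0 = 5) = 3 (attained at k = 1)
  C[1][0] = min over k of (A[1][0] + B[0][0] = 4 + 0 = 4, A[1][1] + B[1][0] = -2 + 2 = 0, A[1][2] + B[2][0] = 6 + 5 = 11) = 0 (attained at k = 1)
  C[1][1] = min over k of (A[1][0] + B[0][1] = 4 + -2 = 2, A[1][1] + B[1][1] = -2 + 0 = -2, A[1][2] + B[2][1] = 6 + 0 = 6) = -2 (attained at k = 1)
  C[1][2] = min over k of (A[1][0] + B[0][2] = 4 + 8 = 12, A[1][1] + B[1][2] = -2 + 8 = 6, A[1][2] + B[2][2] = 6 + 0 = 6) = 6 (attained at k = 1)
  C[2][0] = min over k of (A[2][0] + B[0][0] = -2 + 0 = -2, A[2][1] + B[1][0] = -3 + 2 = -1, A[2][2] + B[2][0] = -3 + 5 = 2) = -2 (attained at k = 0)
  C[2][1] = min over k of (A[2][0] + B[0][1] = -2 + -2 = -4, A[2][1] + B[1][1] = -3 + 0 = -3, A[2][2] + B[2][1] = -3 + 0 = -3) = -4 (attained at k = 0)
  C[2][2] = min over k of (A[2][0] + B[0][2] = -2 + 8 = 6, A[2][1] + B[1][2] = -3 + 8 = 5, A[2][2] + B[2][2] = -3 + 0 = -3) = -3 (attained at k = 2)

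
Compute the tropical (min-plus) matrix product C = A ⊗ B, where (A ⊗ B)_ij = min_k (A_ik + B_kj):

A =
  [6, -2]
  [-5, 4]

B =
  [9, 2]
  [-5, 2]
A ⊗ B =
  [-7, 0]
  [-1, -3]

Apply the min-plus product entry-by-entry:
  C[0][0] = min over k of (A[0][0] + B[0][0] = 6 + 9 = 15, A[0][1] + B[1][0] = -2 + -5 = -7) = -7 (attained at k = 1)
  C[0][1] = min over k of (A[0][0] + B[0][1] = 6 + 2 = 8, A[0][1] + B[1][1] = -2 + 2 = 0) = 0 (attained at k = 1)
  C[1][0] = min over k of (A[1][0] + B[0][0] = -5 + 9 = 4, A[1][1] + B[1][0] = 4 + -5 = -1) = -1 (attained at k = 1)
  C[1][1] = min over k of (A[1][0] + B[0][1] = -5 + 2 = -3, A[1][1] + B[1][1] = 4 + 2 = 6) = -3 (attained at k = 0)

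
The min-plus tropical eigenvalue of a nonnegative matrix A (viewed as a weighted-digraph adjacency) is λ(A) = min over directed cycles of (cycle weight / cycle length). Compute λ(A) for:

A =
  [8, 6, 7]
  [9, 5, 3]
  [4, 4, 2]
λ(A) = 2

Enumerate directed cycles and compute their means (weight / length). Sample:
  cycle 0 → 0: weight = 8, length = 1, mean = 8/1 ≈ 8.000
  cycle 1 → 1: weight = 5, length = 1, mean = 5/1 ≈ 5.000
  cycle 2 → 2: weight = 2, length = 1, mean = 2/1 ≈ 2.000
  cycle 0 → 1 → 0: weight = 15, length = 2, mean = 15/2 ≈ 7.500
  cycle 0 → 2 → 0: weight = 11, length = 2, mean = 11/2 ≈ 5.500
  cycle 1 → 0 → 1: weight = 15, length = 2, mean = 15/2 ≈ 7.500
Minimum mean = 2.000, attained e.g. along the cycle 2 → 2 with weight 2 and length 1. So λ(A) = 2/1 = 2.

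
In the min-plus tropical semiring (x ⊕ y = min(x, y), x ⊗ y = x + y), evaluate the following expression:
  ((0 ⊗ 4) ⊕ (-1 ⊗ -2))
((0 ⊗ 4) ⊕ (-1 ⊗ -2)) = -3

Expand innermost to outermost. Recall ⊕ takes the minimum of its arguments and ⊗ takes their sum. Working out the expression ((0 ⊗ 4) ⊕ (-1 ⊗ -2)) gives -3.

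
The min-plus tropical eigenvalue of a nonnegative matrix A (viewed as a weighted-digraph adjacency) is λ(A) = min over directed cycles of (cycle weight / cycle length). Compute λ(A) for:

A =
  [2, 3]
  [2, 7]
λ(A) = 2

Enumerate directed cycles and compute their means (weight / length). Sample:
  cycle 0 → 0: weight = 2, length = 1, mean = 2/1 ≈ 2.000
  cycle 1 → 1: weight = 7, length = 1, mean = 7/1 ≈ 7.000
  cycle 0 → 1 → 0: weight = 5, length = 2, mean = 5/2 ≈ 2.500
  cycle 1 → 0 → 1: weight = 5, length = 2, mean = 5/2 ≈ 2.500
Minimum mean = 2.000, attained e.g. along the cycle 0 → 0 with weight 2 and length 1. So λ(A) = 2/1 = 2.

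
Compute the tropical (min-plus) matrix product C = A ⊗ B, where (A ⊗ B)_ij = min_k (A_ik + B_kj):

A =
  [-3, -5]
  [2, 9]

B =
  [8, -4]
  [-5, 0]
A ⊗ B =
  [-10, -7]
  [4, -2]

Apply the min-plus product entry-by-entry:
  C[0][0] = min over k of (A[0][0] + B[0][0] = -3 + 8 = 5, A[0][1] + B[1][0] = -5 + -5 = -10) = -10 (attained at k = 1)
  C[0][1] = min over k of (A[0][0] + B[0][1] = -3 + -4 = -7, A[0][1] + B[1][1] = -5 + 0 = -5) = -7 (attained at k = 0)
  C[1][0] = min over k of (A[1][0] + B[0][0] = 2 + 8 = 10, A[1][1] + B[1][0] = 9 + -5 = 4) = 4 (attained at k = 1)
  C[1][1] = min over k of (A[1][0] + B[0][1] = 2 + -4 = -2, A[1][1] + B[1][1] = 9 + 0 = 9) = -2 (attained at k = 0)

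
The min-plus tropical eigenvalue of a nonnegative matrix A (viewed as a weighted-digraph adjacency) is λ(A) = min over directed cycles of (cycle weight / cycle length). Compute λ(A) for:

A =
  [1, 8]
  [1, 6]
λ(A) = 1

Enumerate directed cycles and compute their means (weight / length). Sample:
  cycle 0 → 0: weight = 1, length = 1, mean = 1/1 ≈ 1.000
  cycle 1 → 1: weight = 6, length = 1, mean = 6/1 ≈ 6.000
  cycle 0 → 1 → 0: weight = 9, length = 2, mean = 9/2 ≈ 4.500
  cycle 1 → 0 → 1: weight = 9, length = 2, mean = 9/2 ≈ 4.500
Minimum mean = 1.000, attained e.g. along the cycle 0 → 0 with weight 1 and length 1. So λ(A) = 1/1 = 1.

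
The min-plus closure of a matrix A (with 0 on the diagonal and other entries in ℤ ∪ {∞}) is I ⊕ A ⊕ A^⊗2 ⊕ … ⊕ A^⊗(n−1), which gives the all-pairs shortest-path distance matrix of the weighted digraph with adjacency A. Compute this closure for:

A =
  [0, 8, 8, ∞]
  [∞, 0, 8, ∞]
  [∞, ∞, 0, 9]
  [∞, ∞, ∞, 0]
Closure =
  [0, 8, 8, 17]
  [∞, 0, 8, 17]
  [∞, ∞, 0, 9]
  [∞, ∞, ∞, 0]

This is the Floyd-Warshall all-pairs shortest-path computation. For each intermediate vertex k = 0, 1, …, 3, update dist[i][j] ← min(dist[i][j], dist[i][k] + dist[k][j]). The final matrix gives, for each (i, j), the minimum total weight of any directed path from i to j (possibly empty when i = j).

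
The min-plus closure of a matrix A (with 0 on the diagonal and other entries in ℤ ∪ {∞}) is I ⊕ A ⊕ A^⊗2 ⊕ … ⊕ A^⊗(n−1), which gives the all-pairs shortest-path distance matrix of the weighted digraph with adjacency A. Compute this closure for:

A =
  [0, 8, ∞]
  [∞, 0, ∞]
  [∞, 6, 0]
Closure =
  [0, 8, ∞]
  [∞, 0, ∞]
  [∞, 6, 0]

This is the Floyd-Warshall all-pairs shortest-path computation. For each intermediate vertex k = 0, 1, …, 2, update dist[i][j] ← min(dist[i][j], dist[i][k] + dist[k][j]). The final matrix gives, for each (i, j), the minimum total weight of any directed path from i to j (possibly empty when i = j).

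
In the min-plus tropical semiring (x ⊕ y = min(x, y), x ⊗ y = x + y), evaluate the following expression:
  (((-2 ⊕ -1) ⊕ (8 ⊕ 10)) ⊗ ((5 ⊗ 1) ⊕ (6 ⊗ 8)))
(((-2 ⊕ -1) ⊕ (8 ⊕ 10)) ⊗ ((5 ⊗ 1) ⊕ (6 ⊗ 8))) = 4

Expand innermost to outermost. Recall ⊕ takes the minimum of its arguments and ⊗ takes their sum. Working out the expression (((-2 ⊕ -1) ⊕ (8 ⊕ 10)) ⊗ ((5 ⊗ 1) ⊕ (6 ⊗ 8))) gives 4.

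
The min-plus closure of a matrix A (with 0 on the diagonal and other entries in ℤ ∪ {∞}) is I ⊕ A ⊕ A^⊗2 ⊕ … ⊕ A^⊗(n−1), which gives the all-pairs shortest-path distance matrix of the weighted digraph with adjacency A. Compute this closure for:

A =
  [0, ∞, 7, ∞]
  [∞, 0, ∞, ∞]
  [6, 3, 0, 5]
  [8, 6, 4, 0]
Closure =
  [0, 10, 7, 12]
  [∞, 0, ∞, ∞]
  [6, 3, 0, 5]
  [8, 6, 4, 0]

This is the Floyd-Warshall all-pairs shortest-path computation. For each intermediate vertex k = 0, 1, …, 3, update dist[i][j] ← min(dist[i][j], dist[i][k] + dist[k][j]). The final matrix gives, for each (i, j), the minimum total weight of any directed path from i to j (possibly empty when i = j).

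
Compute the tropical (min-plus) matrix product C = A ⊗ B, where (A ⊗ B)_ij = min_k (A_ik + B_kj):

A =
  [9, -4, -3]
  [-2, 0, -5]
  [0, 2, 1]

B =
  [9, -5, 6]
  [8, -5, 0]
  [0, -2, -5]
A ⊗ B =
  [-3, -9, -8]
  [-5, -7, -10]
  [1, -5, -4]

Apply the min-plus product entry-by-entry:
  C[0][0] = min over k of (A[0][0] + B[0][0] = 9 + 9 = 18, A[0][1] + B[1][0] = -4 + 8 = 4, A[0][2] + B[2][0] = -3 + 0 = -3) = -3 (attained at k = 2)
  C[0][1] = min over k of (A[0][0] + B[0][1] = 9 + -5 = 4, A[0][1] + B[1][1] = -4 + -5 = -9, A[0][2] + B[2][1] = -3 + -2 = -5) = -9 (attained at k = 1)
  C[0][2] = min over k of (A[0][0] + B[0][2] = 9 + 6 = 15, A[0][1] + B[1][2] = -4 + 0 = -4, A[0][2] + B[2][2] = -3 + -5 = -8) = -8 (attained at k = 2)
  C[1][0] = min over k of (A[1][0] + B[0][0] = -2 + 9 = 7, A[1][1] + B[1][0] = 0 + 8 = 8, A[1][2] + B[2][0] = -5 + 0 = -5) = -5 (attained at k = 2)
  C[1][1] = min over k of (A[1][0] + B[0][1] = -2 + -5 = -7, A[1][1] + B[1][1] = 0 + -5 = -5, A[1][2] + B[2][1] = -5 + -2 = -7) = -7 (attained at k = 0)
  C[1][2] = min over k of (A[1][0] + B[0][2] = -2 + 6 = 4, A[1][1] + B[1][2] = 0 + 0 = 0, A[1][2] + B[2][2] = -5 + -5 = -10) = -10 (attained at k = 2)
  C[2][0] = min over k of (A[2][0] + B[0][0] = 0 + 9 = 9, A[2][1] + B[1][0] = 2 + 8 = 10, A[2][2] + B[2][0] = 1 + 0 = 1) = 1 (attained at k = 2)
  C[2][1] = min over k of (A[2][0] + B[0][1] = 0 + -5 = -5, A[2][1] + B[1][1] = 2 + -5 = -3, A[2][2] + B[2][1] = 1 + -2 = -1) = -5 (attained at k = 0)
  C[2][2] = min over k of (A[2][0] + B[0][2] = 0 + 6 = 6, A[2][1] + B[1][2] = 2 + 0 = 2, A[2][2] + B[2][2] = 1 + -5 = -4) = -4 (attained at k = 2)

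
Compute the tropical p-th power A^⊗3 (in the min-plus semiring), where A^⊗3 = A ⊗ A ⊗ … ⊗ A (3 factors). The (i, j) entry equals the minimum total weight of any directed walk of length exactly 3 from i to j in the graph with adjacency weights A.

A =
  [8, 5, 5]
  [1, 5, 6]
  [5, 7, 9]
A^⊗3 =
  [11, 11, 11]
  [7, 11, 11]
  [11, 13, 13]

Each entry (A^⊗3)_ij equals the minimum over all length-3 walks i = v_0 → v_1 → … → v_3 = j of Σ_t A[v_t][v_{t+1}]. For example, for (i, j) = (0, 2) we minimise over 9 possible intermediate vertex sequences; the minimum is 11, attained along the walk 0 → 1 → 0 → 2.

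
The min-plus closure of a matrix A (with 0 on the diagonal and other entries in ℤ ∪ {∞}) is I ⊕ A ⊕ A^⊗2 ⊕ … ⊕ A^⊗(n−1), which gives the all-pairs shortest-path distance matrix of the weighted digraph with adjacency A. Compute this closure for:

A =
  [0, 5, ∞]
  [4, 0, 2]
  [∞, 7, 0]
Closure =
  [0, 5, 7]
  [4, 0, 2]
  [11, 7, 0]

This is the Floyd-Warshall all-pairs shortest-path computation. For each intermediate vertex k = 0, 1, …, 2, update dist[i][j] ← min(dist[i][j], dist[i][k] + dist[k][j]). The final matrix gives, for each (i, j), the minimum total weight of any directed path from i to j (possibly empty when i = j).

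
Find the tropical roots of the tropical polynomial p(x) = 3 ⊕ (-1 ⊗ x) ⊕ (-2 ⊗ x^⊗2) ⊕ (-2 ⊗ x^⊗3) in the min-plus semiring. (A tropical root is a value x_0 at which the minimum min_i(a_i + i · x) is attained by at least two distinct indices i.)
Roots: {0, 1, 4}

Each tropical root is a break point of the lower envelope of the lines y = a_i + i · x (there are 4 lines, with slopes 0, 1, ..., 3). Only the lines that attain the minimum somewhere contribute to roots; other lines are dominated. Here the surviving (envelope) indices are i = 3, i = 2, i = 1, i = 0.
Intersections between consecutive envelope lines give the roots: for adjacent envelope indices i < j the intersection is x = (a_i − a_j) / (j − i). Reading off the sorted break points: {0, 1, 4}.
Verification: at each break x_0, at least two indices attain the minimum of min_i(a_i + i · x_0).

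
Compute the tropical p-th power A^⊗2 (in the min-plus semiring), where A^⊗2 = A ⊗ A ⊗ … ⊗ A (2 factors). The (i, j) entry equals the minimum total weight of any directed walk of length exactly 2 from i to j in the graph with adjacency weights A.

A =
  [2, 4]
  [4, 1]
A^⊗2 =
  [4, 5]
  [5, 2]

Each entry (A^⊗2)_ij equals the minimum over all length-2 walks i = v_0 → v_1 → … → v_2 = j of Σ_t A[v_t][v_{t+1}]. For example, for (i, j) = (0, 1) we minimise over 2 possible intermediate vertex sequences; the minimum is 5, attained along the walk 0 → 1 → 1.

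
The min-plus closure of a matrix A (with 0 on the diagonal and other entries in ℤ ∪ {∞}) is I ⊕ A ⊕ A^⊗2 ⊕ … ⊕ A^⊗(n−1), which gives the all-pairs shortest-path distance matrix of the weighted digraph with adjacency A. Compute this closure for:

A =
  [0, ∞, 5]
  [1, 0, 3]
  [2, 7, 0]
Closure =
  [0, 12, 5]
  [1, 0, 3]
  [2, 7, 0]

This is the Floyd-Warshall all-pairs shortest-path computation. For each intermediate vertex k = 0, 1, …, 2, update dist[i][j] ← min(dist[i][j], dist[i][k] + dist[k][j]). The final matrix gives, for each (i, j), the minimum total weight of any directed path from i to j (possibly empty when i = j).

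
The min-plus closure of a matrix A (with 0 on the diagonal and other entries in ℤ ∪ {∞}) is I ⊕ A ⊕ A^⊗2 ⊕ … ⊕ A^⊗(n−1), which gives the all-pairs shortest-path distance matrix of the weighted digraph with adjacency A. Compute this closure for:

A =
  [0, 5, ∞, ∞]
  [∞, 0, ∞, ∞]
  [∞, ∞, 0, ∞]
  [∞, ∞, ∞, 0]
Closure =
  [0, 5, ∞, ∞]
  [∞, 0, ∞, ∞]
  [∞, ∞, 0, ∞]
  [∞, ∞, ∞, 0]

This is the Floyd-Warshall all-pairs shortest-path computation. For each intermediate vertex k = 0, 1, …, 3, update dist[i][j] ← min(dist[i][j], dist[i][k] + dist[k][j]). The final matrix gives, for each (i, j), the minimum total weight of any directed path from i to j (possibly empty when i = j).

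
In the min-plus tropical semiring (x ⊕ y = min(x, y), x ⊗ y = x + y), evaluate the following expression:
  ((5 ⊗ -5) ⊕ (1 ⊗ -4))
((5 ⊗ -5) ⊕ (1 ⊗ -4)) = -3

Expand innermost to outermost. Recall ⊕ takes the minimum of its arguments and ⊗ takes their sum. Working out the expression ((5 ⊗ -5) ⊕ (1 ⊗ -4)) gives -3.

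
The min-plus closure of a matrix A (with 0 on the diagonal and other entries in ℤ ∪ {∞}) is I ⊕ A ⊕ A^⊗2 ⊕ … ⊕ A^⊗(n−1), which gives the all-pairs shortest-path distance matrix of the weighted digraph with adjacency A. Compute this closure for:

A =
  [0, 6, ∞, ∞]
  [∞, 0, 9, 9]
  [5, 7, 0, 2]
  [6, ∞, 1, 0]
Closure =
  [0, 6, 15, 15]
  [14, 0, 9, 9]
  [5, 7, 0, 2]
  [6, 8, 1, 0]

This is the Floyd-Warshall all-pairs shortest-path computation. For each intermediate vertex k = 0, 1, …, 3, update dist[i][j] ← min(dist[i][j], dist[i][k] + dist[k][j]). The final matrix gives, for each (i, j), the minimum total weight of any directed path from i to j (possibly empty when i = j).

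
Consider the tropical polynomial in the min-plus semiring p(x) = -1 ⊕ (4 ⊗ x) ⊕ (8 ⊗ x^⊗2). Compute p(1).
p(1) = -1

A tropical monomial a ⊗ x^⊗i evaluates to a + i · x. Evaluating each term at x = 1:
  Term 0 contributes -1 + 0 · 1 = -1
  Term 1 contributes 4 + 1 · 1 = 5
  Term 2 contributes 8 + 2 · 1 = 10
p(1) = ⊕ of these = min[-1, 5, 10] = -1.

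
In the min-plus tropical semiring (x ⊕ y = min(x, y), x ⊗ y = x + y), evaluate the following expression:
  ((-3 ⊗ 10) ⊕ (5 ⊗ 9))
((-3 ⊗ 10) ⊕ (5 ⊗ 9)) = 7

Expand innermost to outermost. Recall ⊕ takes the minimum of its arguments and ⊗ takes their sum. Working out the expression ((-3 ⊗ 10) ⊕ (5 ⊗ 9)) gives 7.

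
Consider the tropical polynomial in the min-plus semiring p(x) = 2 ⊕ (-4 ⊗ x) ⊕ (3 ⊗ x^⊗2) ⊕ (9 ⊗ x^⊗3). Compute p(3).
p(3) = -1

A tropical monomial a ⊗ x^⊗i evaluates to a + i · x. Evaluating each term at x = 3:
  Term 0 contributes 2 + 0 · 3 = 2
  Term 1 contributes -4 + 1 · 3 = -1
  Term 2 contributes 3 + 2 · 3 = 9
  Term 3 contributes 9 + 3 · 3 = 18
p(3) = ⊕ of these = min[2, -1, 9, 18] = -1.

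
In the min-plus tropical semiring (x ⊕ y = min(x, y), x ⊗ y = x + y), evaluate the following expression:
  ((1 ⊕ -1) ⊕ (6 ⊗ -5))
((1 ⊕ -1) ⊕ (6 ⊗ -5)) = -1

Expand innermost to outermost. Recall ⊕ takes the minimum of its arguments and ⊗ takes their sum. Working out the expression ((1 ⊕ -1) ⊕ (6 ⊗ -5)) gives -1.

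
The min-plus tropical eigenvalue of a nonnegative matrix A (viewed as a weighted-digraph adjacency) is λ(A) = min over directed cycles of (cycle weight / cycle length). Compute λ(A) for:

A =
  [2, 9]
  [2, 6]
λ(A) = 2

Enumerate directed cycles and compute their means (weight / length). Sample:
  cycle 0 → 0: weight = 2, length = 1, mean = 2/1 ≈ 2.000
  cycle 1 → 1: weight = 6, length = 1, mean = 6/1 ≈ 6.000
  cycle 0 → 1 → 0: weight = 11, length = 2, mean = 11/2 ≈ 5.500
  cycle 1 → 0 → 1: weight = 11, length = 2, mean = 11/2 ≈ 5.500
Minimum mean = 2.000, attained e.g. along the cycle 0 → 0 with weight 2 and length 1. So λ(A) = 2/1 = 2.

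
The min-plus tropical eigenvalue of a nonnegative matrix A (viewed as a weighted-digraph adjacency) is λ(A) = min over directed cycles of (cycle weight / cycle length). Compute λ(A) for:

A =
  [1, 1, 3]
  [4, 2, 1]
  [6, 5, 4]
λ(A) = 1

Enumerate directed cycles and compute their means (weight / length). Sample:
  cycle 0 → 0: weight = 1, length = 1, mean = 1/1 ≈ 1.000
  cycle 1 → 1: weight = 2, length = 1, mean = 2/1 ≈ 2.000
  cycle 2 → 2: weight = 4, length = 1, mean = 4/1 ≈ 4.000
  cycle 0 → 1 → 0: weight = 5, length = 2, mean = 5/2 ≈ 2.500
  cycle 0 → 2 → 0: weight = 9, length = 2, mean = 9/2 ≈ 4.500
  cycle 1 → 0 → 1: weight = 5, length = 2, mean = 5/2 ≈ 2.500
Minimum mean = 1.000, attained e.g. along the cycle 0 → 0 with weight 1 and length 1. So λ(A) = 1/1 = 1.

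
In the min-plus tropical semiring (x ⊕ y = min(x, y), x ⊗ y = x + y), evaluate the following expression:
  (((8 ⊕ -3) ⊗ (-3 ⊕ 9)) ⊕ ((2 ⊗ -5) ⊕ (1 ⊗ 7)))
(((8 ⊕ -3) ⊗ (-3 ⊕ 9)) ⊕ ((2 ⊗ -5) ⊕ (1 ⊗ 7))) = -6

Expand innermost to outermost. Recall ⊕ takes the minimum of its arguments and ⊗ takes their sum. Working out the expression (((8 ⊕ -3) ⊗ (-3 ⊕ 9)) ⊕ ((2 ⊗ -5) ⊕ (1 ⊗ 7))) gives -6.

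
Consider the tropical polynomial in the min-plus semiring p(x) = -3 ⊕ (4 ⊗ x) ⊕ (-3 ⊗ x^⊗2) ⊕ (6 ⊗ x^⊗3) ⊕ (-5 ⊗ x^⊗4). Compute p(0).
p(0) = -5

A tropical monomial a ⊗ x^⊗i evaluates to a + i · x. Evaluating each term at x = 0:
  Term 0 contributes -3 + 0 · 0 = -3
  Term 1 contributes 4 + 1 · 0 = 4
  Term 2 contributes -3 + 2 · 0 = -3
  Term 3 contributes 6 + 3 · 0 = 6
  Term 4 contributes -5 + 4 · 0 = -5
p(0) = ⊕ of these = min[-3, 4, -3, 6, -5] = -5.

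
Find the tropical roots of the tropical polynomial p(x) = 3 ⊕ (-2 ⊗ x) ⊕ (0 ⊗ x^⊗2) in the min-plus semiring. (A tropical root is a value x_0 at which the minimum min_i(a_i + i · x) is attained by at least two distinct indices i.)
Roots: {-2, 5}

Each tropical root is a break point of the lower envelope of the lines y = a_i + i · x (there are 3 lines, with slopes 0, 1, ..., 2). Only the lines that attain the minimum somewhere contribute to roots; other lines are dominated. Here the surviving (envelope) indices are i = 2, i = 1, i = 0.
Intersections between consecutive envelope lines give the roots: for adjacent envelope indices i < j the intersection is x = (a_i − a_j) / (j − i). Reading off the sorted break points: {-2, 5}.
Verification: at each break x_0, at least two indices attain the minimum of min_i(a_i + i · x_0).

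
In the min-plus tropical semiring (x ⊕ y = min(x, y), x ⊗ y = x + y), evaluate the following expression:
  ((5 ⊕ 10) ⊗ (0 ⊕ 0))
((5 ⊕ 10) ⊗ (0 ⊕ 0)) = 5

Expand innermost to outermost. Recall ⊕ takes the minimum of its arguments and ⊗ takes their sum. Working out the expression ((5 ⊕ 10) ⊗ (0 ⊕ 0)) gives 5.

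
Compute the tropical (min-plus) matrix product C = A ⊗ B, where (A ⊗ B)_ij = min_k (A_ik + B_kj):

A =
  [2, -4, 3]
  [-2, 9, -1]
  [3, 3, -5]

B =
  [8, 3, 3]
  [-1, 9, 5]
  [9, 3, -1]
A ⊗ B =
  [-5, 5, 1]
  [6, 1, -2]
  [2, -2, -6]

Apply the min-plus product entry-by-entry:
  C[0][0] = min over k of (A[0][0] + B[0][0] = 2 + 8 = 10, A[0][1] + B[1][0] = -4 + -1 = -5, A[0][2] + B[2][0] = 3 + 9 = 12) = -5 (attained at k = 1)
  C[0][1] = min over k of (A[0][0] + B[0][1] = 2 + 3 = 5, A[0][1] + B[1][1] = -4 + 9 = 5, A[0][2] + B[2][1] = 3 + 3 = 6) = 5 (attained at k = 0)
  C[0][2] = min over k of (A[0][0] + B[0][2] = 2 + 3 = 5, A[0][1] + B[1][2] = -4 + 5 = 1, A[0][2] + B[2][2] = 3 + -1 = 2) = 1 (attained at k = 1)
  C[1][0] = min over k of (A[1][0] + B[0][0] = -2 + 8 = 6, A[1][1] + B[1][0] = 9 + -1 = 8, A[1][2] + B[2][0] = -1 + 9 = 8) = 6 (attained at k = 0)
  C[1][1] = min over k of (A[1][0] + B[0][1] = -2 + 3 = 1, A[1][1] + B[1][1] = 9 + 9 = 18, A[1][2] + B[2][1] = -1 + 3 = 2) = 1 (attained at k = 0)
  C[1][2] = min over k of (A[1][0] + B[0][2] = -2 + 3 = 1, A[1][1] + B[1][2] = 9 + 5 = 14, A[1][2] + B[2][2] = -1 + -1 = -2) = -2 (attained at k = 2)
  C[2][0] = min over k of (A[2][0] + B[0][0] = 3 + 8 = 11, A[2][1] + B[1][0] = 3 + -1 = 2, A[2][2] + B[2][0] = -5 + 9 = 4) = 2 (attained at k = 1)
  C[2][1] = min over k of (A[2][0] + B[0][1] = 3 + 3 = 6, A[2][1] + B[1][1] = 3 + 9 = 12, A[2][2] + B[2][1] = -5 + 3 = -2) = -2 (attained at k = 2)
  C[2][2] = min over k of (A[2][0] + B[0][2] = 3 + 3 = 6, A[2][1] + B[1][2] = 3 + 5 = 8, A[2][2] + B[2][2] = -5 + -1 = -6) = -6 (attained at k = 2)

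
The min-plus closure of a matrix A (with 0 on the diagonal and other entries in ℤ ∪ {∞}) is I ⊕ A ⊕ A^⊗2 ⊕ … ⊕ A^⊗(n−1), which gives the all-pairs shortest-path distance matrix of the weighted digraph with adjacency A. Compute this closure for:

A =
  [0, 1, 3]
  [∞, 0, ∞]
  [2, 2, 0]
Closure =
  [0, 1, 3]
  [∞, 0, ∞]
  [2, 2, 0]

This is the Floyd-Warshall all-pairs shortest-path computation. For each intermediate vertex k = 0, 1, …, 2, update dist[i][j] ← min(dist[i][j], dist[i][k] + dist[k][j]). The final matrix gives, for each (i, j), the minimum total weight of any directed path from i to j (possibly empty when i = j).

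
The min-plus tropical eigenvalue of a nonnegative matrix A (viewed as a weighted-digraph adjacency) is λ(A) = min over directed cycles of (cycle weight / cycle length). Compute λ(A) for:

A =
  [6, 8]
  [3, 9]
λ(A) = 11/2

Enumerate directed cycles and compute their means (weight / length). Sample:
  cycle 0 → 0: weight = 6, length = 1, mean = 6/1 ≈ 6.000
  cycle 1 → 1: weight = 9, length = 1, mean = 9/1 ≈ 9.000
  cycle 0 → 1 → 0: weight = 11, length = 2, mean = 11/2 ≈ 5.500
  cycle 1 → 0 → 1: weight = 11, length = 2, mean = 11/2 ≈ 5.500
Minimum mean = 5.500, attained e.g. along the cycle 0 → 1 → 0 with weight 11 and length 2. So λ(A) = 11/2 = 11/2.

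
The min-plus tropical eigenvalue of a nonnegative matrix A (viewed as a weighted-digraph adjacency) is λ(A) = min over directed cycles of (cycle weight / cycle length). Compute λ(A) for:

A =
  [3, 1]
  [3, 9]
λ(A) = 2

Enumerate directed cycles and compute their means (weight / length). Sample:
  cycle 0 → 0: weight = 3, length = 1, mean = 3/1 ≈ 3.000
  cycle 1 → 1: weight = 9, length = 1, mean = 9/1 ≈ 9.000
  cycle 0 → 1 → 0: weight = 4, length = 2, mean = 4/2 ≈ 2.000
  cycle 1 → 0 → 1: weight = 4, length = 2, mean = 4/2 ≈ 2.000
Minimum mean = 2.000, attained e.g. along the cycle 0 → 1 → 0 with weight 4 and length 2. So λ(A) = 4/2 = 2.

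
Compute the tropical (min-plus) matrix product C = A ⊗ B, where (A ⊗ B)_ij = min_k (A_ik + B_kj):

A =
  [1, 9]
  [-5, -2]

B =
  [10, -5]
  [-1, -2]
A ⊗ B =
  [8, -4]
  [-3, -10]

Apply the min-plus product entry-by-entry:
  C[0][0] = min over k of (A[0][0] + B[0][0] = 1 + 10 = 11, A[0][1] + B[1][0] = 9 + -1 = 8) = 8 (attained at k = 1)
  C[0][1] = min over k of (A[0][0] + B[0][1] = 1 + -5 = -4, A[0][1] + B[1][1] = 9 + -2 = 7) = -4 (attained at k = 0)
  C[1][0] = min over k of (A[1][0] + B[0][0] = -5 + 10 = 5, A[1][1] + B[1][0] = -2 + -1 = -3) = -3 (attained at k = 1)
  C[1][1] = min over k of (A[1][0] + B[0][1] = -5 + -5 = -10, A[1][1] + B[1][1] = -2 + -2 = -4) = -10 (attained at k = 0)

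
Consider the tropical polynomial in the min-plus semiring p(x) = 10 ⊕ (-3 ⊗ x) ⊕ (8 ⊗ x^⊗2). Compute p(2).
p(2) = -1

A tropical monomial a ⊗ x^⊗i evaluates to a + i · x. Evaluating each term at x = 2:
  Term 0 contributes 10 + 0 · 2 = 10
  Term 1 contributes -3 + 1 · 2 = -1
  Term 2 contributes 8 + 2 · 2 = 12
p(2) = ⊕ of these = min[10, -1, 12] = -1.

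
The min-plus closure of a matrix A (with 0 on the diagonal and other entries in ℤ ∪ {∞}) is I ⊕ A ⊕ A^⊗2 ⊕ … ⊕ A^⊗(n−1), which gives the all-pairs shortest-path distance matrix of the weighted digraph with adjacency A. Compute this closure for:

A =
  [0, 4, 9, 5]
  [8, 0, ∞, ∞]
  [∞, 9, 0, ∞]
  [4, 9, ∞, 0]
Closure =
  [0, 4, 9, 5]
  [8, 0, 17, 13]
  [17, 9, 0, 22]
  [4, 8, 13, 0]

This is the Floyd-Warshall all-pairs shortest-path computation. For each intermediate vertex k = 0, 1, …, 3, update dist[i][j] ← min(dist[i][j], dist[i][k] + dist[k][j]). The final matrix gives, for each (i, j), the minimum total weight of any directed path from i to j (possibly empty when i = j).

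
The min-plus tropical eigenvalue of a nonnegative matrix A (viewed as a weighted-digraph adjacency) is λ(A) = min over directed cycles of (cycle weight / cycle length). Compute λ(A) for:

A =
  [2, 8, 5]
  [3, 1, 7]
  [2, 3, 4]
λ(A) = 1

Enumerate directed cycles and compute their means (weight / length). Sample:
  cycle 0 → 0: weight = 2, length = 1, mean = 2/1 ≈ 2.000
  cycle 1 → 1: weight = 1, length = 1, mean = 1/1 ≈ 1.000
  cycle 2 → 2: weight = 4, length = 1, mean = 4/1 ≈ 4.000
  cycle 0 → 1 → 0: weight = 11, length = 2, mean = 11/2 ≈ 5.500
  cycle 0 → 2 → 0: weight = 7, length = 2, mean = 7/2 ≈ 3.500
  cycle 1 → 0 → 1: weight = 11, length = 2, mean = 11/2 ≈ 5.500
Minimum mean = 1.000, attained e.g. along the cycle 1 → 1 with weight 1 and length 1. So λ(A) = 1/1 = 1.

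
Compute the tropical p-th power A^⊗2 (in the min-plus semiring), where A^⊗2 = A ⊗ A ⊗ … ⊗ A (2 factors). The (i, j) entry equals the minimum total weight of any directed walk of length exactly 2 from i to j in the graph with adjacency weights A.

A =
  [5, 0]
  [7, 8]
A^⊗2 =
  [7, 5]
  [12, 7]

Each entry (A^⊗2)_ij equals the minimum over all length-2 walks i = v_0 → v_1 → … → v_2 = j of Σ_t A[v_t][v_{t+1}]. For example, for (i, j) = (0, 1) we minimise over 2 possible intermediate vertex sequences; the minimum is 5, attained along the walk 0 → 0 → 1.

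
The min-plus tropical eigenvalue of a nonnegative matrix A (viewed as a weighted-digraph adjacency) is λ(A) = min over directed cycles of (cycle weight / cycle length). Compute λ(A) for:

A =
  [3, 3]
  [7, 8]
λ(A) = 3

Enumerate directed cycles and compute their means (weight / length). Sample:
  cycle 0 → 0: weight = 3, length = 1, mean = 3/1 ≈ 3.000
  cycle 1 → 1: weight = 8, length = 1, mean = 8/1 ≈ 8.000
  cycle 0 → 1 → 0: weight = 10, length = 2, mean = 10/2 ≈ 5.000
  cycle 1 → 0 → 1: weight = 10, length = 2, mean = 10/2 ≈ 5.000
Minimum mean = 3.000, attained e.g. along the cycle 0 → 0 with weight 3 and length 1. So λ(A) = 3/1 = 3.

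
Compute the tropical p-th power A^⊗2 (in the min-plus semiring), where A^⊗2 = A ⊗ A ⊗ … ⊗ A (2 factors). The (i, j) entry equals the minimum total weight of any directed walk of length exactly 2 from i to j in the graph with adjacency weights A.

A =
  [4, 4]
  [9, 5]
A^⊗2 =
  [8, 8]
  [13, 10]

Each entry (A^⊗2)_ij equals the minimum over all length-2 walks i = v_0 → v_1 → … → v_2 = j of Σ_t A[v_t][v_{t+1}]. For example, for (i, j) = (0, 1) we minimise over 2 possible intermediate vertex sequences; the minimum is 8, attained along the walk 0 → 0 → 1.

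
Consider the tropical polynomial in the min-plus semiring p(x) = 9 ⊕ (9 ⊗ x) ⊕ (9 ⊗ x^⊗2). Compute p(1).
p(1) = 9

A tropical monomial a ⊗ x^⊗i evaluates to a + i · x. Evaluating each term at x = 1:
  Term 0 contributes 9 + 0 · 1 = 9
  Term 1 contributes 9 + 1 · 1 = 10
  Term 2 contributes 9 + 2 · 1 = 11
p(1) = ⊕ of these = min[9, 10, 11] = 9.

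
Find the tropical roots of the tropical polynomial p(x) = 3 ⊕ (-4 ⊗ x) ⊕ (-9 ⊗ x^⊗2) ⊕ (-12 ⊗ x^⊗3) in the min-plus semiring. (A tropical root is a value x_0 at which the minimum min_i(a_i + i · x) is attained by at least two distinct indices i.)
Roots: {3, 5, 7}

Each tropical root is a break point of the lower envelope of the lines y = a_i + i · x (there are 4 lines, with slopes 0, 1, ..., 3). Only the lines that attain the minimum somewhere contribute to roots; other lines are dominated. Here the surviving (envelope) indices are i = 3, i = 2, i = 1, i = 0.
Intersections between consecutive envelope lines give the roots: for adjacent envelope indices i < j the intersection is x = (a_i − a_j) / (j − i). Reading off the sorted break points: {3, 5, 7}.
Verification: at each break x_0, at least two indices attain the minimum of min_i(a_i + i · x_0).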